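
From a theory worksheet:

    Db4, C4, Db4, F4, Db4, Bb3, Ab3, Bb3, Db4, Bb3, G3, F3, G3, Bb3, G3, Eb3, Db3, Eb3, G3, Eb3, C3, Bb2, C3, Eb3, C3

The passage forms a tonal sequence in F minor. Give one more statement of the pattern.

The 5-note cells begin on Db4, Bb3, G3, Eb3, C3 — each down a 3rd from the last.
So cell 6 is Ab2 G2 Ab2 C3 Ab2.

Ab2 G2 Ab2 C3 Ab2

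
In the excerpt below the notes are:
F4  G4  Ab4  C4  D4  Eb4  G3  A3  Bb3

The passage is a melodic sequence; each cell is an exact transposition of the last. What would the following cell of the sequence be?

Unit = 3 notes; the statements start on F4, C4, G3, moving down a 4th each time.
So cell 4 is D3 E3 F3.

D3 E3 F3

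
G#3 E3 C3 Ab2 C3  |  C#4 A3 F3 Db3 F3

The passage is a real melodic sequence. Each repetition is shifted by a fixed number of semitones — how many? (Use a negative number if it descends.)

5

The 5-note cells begin on G#3, C#4 — each up a 4th from the last.
Counting half-steps from G#3 to C#4: 5.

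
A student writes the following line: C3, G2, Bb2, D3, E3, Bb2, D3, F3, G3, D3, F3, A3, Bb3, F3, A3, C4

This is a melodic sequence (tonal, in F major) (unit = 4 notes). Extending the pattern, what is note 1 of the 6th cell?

F4

With 4-note cells, note 1 of each statement runs C3, E3, G3, Bb3.
Carrying that up a 3rd forward: D4 → F4.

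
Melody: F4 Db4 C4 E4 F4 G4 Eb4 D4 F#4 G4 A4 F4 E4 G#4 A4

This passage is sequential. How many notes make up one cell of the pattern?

Try groups of 5 (3 cells in 15 notes):
F4 Db4 C4 E4 F4 | G4 Eb4 D4 F#4 G4 | A4 F4 E4 G#4 A4
Every group is a transposition up a 2nd of the one before; no shorter unit works.

5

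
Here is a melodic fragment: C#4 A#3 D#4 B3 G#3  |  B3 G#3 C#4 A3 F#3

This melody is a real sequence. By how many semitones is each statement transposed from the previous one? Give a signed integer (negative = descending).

-2

Taking 5-note groups, the heads are C#4, B3: the pattern moves down a 2nd.
C#4→B3 is 59 − 61 = -2 semitones.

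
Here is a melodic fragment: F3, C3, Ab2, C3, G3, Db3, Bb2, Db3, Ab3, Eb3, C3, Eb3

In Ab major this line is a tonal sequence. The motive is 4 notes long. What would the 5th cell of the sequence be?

With a 4-note motive the entries are F3, G3, Ab3, each up a 2nd from the previous.
Carrying on: Bb3 → C4.
From C4 the diatonic shape gives C4 G3 Eb3 G3.

C4 G3 Eb3 G3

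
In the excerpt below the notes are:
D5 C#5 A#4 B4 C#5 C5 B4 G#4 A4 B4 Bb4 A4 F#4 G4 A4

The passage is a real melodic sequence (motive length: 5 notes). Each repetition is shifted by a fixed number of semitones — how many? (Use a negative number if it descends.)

-2

Unit = 5 notes; the statements start on D5, C5, Bb4, moving down a 2nd each time.
D5→C5 is 72 − 74 = -2 semitones.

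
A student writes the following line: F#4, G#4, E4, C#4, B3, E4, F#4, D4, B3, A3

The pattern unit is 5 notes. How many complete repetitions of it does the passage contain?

10 notes in groups of 5 gives 10/5 = 2 statements.
Starts: F#4, E4 — each down a 2nd.

2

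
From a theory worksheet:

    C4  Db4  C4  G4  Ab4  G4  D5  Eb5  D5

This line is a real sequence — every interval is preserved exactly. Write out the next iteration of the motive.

A5 Bb5 A5

Unit = 3 notes; the statements start on C4, G4, D5, moving up a 5th each time.
From A5 the exact shape gives A5 Bb5 A5.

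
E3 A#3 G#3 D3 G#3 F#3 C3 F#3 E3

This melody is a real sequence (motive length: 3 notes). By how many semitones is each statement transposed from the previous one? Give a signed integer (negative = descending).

-2

The 3-note cells begin on E3, D3, C3 — each down a 2nd from the last.
E3 to D3 spans -2 semitones.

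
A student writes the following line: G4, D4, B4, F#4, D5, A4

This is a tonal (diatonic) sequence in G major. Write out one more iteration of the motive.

Taking 2-note groups, the heads are G4, B4, D5: the pattern moves up a 3rd.
Statement 4 starts on F#5 and keeps the same diatonic contour: F#5 C5.

F#5 C5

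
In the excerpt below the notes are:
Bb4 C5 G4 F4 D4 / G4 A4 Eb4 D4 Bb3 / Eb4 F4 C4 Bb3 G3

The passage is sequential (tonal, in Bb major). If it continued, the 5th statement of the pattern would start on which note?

Taking 5-note groups, the heads are Bb4, G4, Eb4: the pattern moves down a 3rd.
Extending the heads down a 3rd: C4 → A3.

A3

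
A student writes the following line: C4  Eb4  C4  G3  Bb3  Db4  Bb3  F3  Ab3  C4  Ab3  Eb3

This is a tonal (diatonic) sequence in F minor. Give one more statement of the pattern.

Unit = 4 notes; the statements start on C4, Bb3, Ab3, moving down a 2nd each time.
So cell 4 is G3 Bb3 G3 Db3.

G3 Bb3 G3 Db3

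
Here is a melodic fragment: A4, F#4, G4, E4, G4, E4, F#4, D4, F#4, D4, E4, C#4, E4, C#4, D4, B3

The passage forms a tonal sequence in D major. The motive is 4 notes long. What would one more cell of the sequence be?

D4 B3 C#4 A3

With a 4-note motive the entries are A4, G4, F#4, E4, each down a 2nd from the previous.
From D4 the diatonic shape gives D4 B3 C#4 A3.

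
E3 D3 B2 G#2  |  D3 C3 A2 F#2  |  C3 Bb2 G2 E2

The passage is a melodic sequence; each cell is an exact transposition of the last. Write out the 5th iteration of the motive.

The 4-note cells begin on E3, D3, C3 — each down a 2nd from the last.
Extending down a 2nd: Bb2 → Ab2.
From Ab2 the exact shape gives Ab2 Gb2 Eb2 C2.

Ab2 Gb2 Eb2 C2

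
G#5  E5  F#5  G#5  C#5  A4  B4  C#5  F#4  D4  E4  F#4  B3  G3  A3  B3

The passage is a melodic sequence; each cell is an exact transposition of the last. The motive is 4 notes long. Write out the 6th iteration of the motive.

A2 F2 G2 A2

Taking 4-note groups, the heads are G#5, C#5, F#4, B3: the pattern moves down a 5th.
Carrying on: E3 → A2.
Statement 6 starts on A2 and keeps the same exact contour: A2 F2 G2 A2.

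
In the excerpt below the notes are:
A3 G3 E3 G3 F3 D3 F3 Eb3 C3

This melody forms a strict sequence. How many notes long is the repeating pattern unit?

3

9 notes total. Splitting into 3 groups of 3:
A3 G3 E3 | G3 F3 D3 | F3 Eb3 C3
Each cell is the previous one down a 2nd — so the unit is 3 notes.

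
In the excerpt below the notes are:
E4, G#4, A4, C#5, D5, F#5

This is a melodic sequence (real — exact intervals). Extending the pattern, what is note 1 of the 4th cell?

G5

With 2-note cells, note 1 of each statement runs E4, A4, D5.
From D5, up a 4th gives G5.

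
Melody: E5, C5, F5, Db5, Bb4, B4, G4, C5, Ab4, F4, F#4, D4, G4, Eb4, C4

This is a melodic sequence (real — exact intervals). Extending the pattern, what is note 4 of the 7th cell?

G2

With 5-note cells, note 4 of each statement runs Db5, Ab4, Eb4.
Extending down a 4th: Bb3 → F3 → C3 → G2.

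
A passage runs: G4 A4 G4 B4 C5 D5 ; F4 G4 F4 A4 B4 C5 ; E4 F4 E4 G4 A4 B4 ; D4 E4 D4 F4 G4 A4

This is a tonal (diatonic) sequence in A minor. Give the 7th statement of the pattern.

A3 B3 A3 C4 D4 E4

Taking 6-note groups, the heads are G4, F4, E4, D4: the pattern moves down a 2nd.
Carrying on: C4 → B3 → A3.
From A3 the diatonic shape gives A3 B3 A3 C4 D4 E4.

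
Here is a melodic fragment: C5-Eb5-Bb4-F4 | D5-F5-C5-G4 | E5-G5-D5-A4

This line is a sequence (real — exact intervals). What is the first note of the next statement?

F#5

With a 4-note motive the entries are C5, D5, E5, each up a 2nd from the previous.
One more step up a 2nd gives F#5.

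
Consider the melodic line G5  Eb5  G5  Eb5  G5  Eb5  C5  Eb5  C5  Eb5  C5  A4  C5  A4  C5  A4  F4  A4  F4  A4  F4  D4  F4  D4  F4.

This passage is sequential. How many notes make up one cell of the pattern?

Try groups of 5 (5 cells in 25 notes):
G5 Eb5 G5 Eb5 G5 | Eb5 C5 Eb5 C5 Eb5 | C5 A4 C5 A4 C5 | A4 F4 A4 F4 A4 | F4 D4 F4 D4 F4
Each cell is the previous one down a 3rd — so the unit is 5 notes.

5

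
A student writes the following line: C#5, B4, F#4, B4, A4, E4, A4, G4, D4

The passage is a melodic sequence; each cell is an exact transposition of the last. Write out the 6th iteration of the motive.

Eb4 Db4 Ab3

The 3-note cells begin on C#5, B4, A4 — each down a 2nd from the last.
Extending down a 2nd: G4 → F4 → Eb4.
From Eb4 the exact shape gives Eb4 Db4 Ab3.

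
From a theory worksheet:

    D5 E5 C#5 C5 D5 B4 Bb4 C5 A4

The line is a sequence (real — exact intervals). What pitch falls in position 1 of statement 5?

Grouping in 3s, the 1st note of each cell is D5, C5, Bb4.
Carrying that down a 2nd forward: Ab4 → Gb4.

Gb4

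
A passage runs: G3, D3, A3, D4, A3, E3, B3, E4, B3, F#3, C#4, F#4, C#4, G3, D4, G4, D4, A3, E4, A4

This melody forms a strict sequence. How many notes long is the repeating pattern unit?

4

20 notes total. Splitting into 5 groups of 4:
G3 D3 A3 D4 | A3 E3 B3 E4 | B3 F#3 C#4 F#4 | C#4 G3 D4 G4 | D4 A3 E4 A4
Every group is a transposition up a 2nd of the one before; no shorter unit works.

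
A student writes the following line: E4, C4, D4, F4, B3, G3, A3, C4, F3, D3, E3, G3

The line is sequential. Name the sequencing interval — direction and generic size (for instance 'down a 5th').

Taking 4-note groups, the heads are E4, B3, F3: the pattern moves down a 4th.
E4 to B3 is down a 4th.

down a 4th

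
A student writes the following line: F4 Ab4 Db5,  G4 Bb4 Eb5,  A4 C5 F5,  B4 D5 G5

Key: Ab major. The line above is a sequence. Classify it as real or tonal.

real

Each cell has the same semitone pattern (3, 5) — intervals are preserved exactly.
And A4 lies outside Ab major, so the sequence is real rather than tonal.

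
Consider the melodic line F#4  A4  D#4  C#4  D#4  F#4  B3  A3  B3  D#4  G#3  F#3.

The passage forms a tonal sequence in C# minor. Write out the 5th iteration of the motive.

E3 G#3 C#3 B2

Unit = 4 notes; the statements start on F#4, D#4, B3, moving down a 3rd each time.
Extending down a 3rd: G#3 → E3.
From E3 the diatonic shape gives E3 G#3 C#3 B2.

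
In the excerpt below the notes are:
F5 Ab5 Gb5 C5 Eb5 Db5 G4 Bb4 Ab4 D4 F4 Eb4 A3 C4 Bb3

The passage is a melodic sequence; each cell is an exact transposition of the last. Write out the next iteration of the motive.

E3 G3 F3

Unit = 3 notes; the statements start on F5, C5, G4, D4, A3, moving down a 4th each time.
From E3 the exact shape gives E3 G3 F3.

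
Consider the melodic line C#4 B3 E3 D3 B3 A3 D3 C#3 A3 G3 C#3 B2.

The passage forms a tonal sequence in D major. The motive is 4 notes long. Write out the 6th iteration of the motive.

The 4-note cells begin on C#4, B3, A3 — each down a 2nd from the last.
Continuing the starts: G3 → F#3 → E3.
From E3 the diatonic shape gives E3 D3 G2 F#2.

E3 D3 G2 F#2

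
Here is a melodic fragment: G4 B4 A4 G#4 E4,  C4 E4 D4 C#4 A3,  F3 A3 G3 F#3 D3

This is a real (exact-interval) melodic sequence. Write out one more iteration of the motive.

Bb2 D3 C3 B2 G2

The 5-note cells begin on G4, C4, F3 — each down a 5th from the last.
From Bb2 the exact shape gives Bb2 D3 C3 B2 G2.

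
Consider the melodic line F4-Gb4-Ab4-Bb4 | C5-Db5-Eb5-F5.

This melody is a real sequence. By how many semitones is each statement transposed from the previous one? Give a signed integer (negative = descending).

The 4-note cells begin on F4, C5 — each up a 5th from the last.
F4→C5 is 72 − 65 = 7 semitones.

7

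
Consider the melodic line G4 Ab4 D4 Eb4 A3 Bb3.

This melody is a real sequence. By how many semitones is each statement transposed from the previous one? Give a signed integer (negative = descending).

-5

Taking 2-note groups, the heads are G4, D4, A3: the pattern moves down a 4th.
Counting half-steps from G4 to D4: -5.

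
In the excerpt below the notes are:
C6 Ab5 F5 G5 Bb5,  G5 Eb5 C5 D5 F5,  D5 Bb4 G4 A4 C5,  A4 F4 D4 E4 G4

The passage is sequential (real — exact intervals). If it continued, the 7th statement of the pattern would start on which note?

Unit = 5 notes; the statements start on C6, G5, D5, A4, moving down a 4th each time.
Continuing: E4 → B3 → F#3. Statement 7 starts on F#3.

F#3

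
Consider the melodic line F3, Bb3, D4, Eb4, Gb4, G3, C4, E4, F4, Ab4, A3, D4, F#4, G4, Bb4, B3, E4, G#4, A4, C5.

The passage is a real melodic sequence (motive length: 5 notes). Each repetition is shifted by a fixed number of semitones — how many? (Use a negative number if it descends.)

2

With a 5-note motive the entries are F3, G3, A3, B3, each up a 2nd from the previous.
F3 to G3 spans +2 semitones.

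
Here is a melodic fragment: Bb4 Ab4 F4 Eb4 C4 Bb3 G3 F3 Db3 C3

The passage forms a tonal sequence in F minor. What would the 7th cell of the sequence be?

Eb2 Db2

With a 2-note motive the entries are Bb4, F4, C4, G3, Db3, each down a 4th from the previous.
Carrying on: Ab2 → Eb2.
Statement 7 starts on Eb2 and keeps the same diatonic contour: Eb2 Db2.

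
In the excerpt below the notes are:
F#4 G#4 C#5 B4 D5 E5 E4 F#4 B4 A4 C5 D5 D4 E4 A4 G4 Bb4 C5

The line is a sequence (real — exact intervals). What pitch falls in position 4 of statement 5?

With 6-note cells, note 4 of each statement runs B4, A4, G4.
Extending down a 2nd: F4 → Eb4.

Eb4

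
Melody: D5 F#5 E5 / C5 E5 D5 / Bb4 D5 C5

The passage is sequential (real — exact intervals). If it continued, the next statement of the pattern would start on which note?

With a 3-note motive the entries are D5, C5, Bb4, each down a 2nd from the previous.
The next head, down a 2nd from Bb4, is Ab4.

Ab4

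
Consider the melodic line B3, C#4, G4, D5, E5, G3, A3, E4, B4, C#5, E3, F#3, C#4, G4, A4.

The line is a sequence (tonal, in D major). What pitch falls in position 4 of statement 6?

A3

Grouping in 5s, the 4th note of each cell is D5, B4, G4.
Extending down a 3rd: E4 → C#4 → A3.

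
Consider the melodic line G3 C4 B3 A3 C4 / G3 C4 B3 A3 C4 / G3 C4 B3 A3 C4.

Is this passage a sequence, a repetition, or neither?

Each 5-note cell is identical (G3 C4 B3 A3 C4), restated at the same pitch.

repetition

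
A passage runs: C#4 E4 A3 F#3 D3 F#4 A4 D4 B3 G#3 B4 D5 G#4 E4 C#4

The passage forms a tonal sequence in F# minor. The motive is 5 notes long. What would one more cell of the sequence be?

E5 G#5 C#5 A4 F#4

With a 5-note motive the entries are C#4, F#4, B4, each up a 4th from the previous.
Statement 4 starts on E5 and keeps the same diatonic contour: E5 G#5 C#5 A4 F#4.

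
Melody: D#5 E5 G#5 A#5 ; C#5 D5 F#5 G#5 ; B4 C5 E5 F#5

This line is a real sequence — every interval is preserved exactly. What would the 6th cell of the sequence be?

With a 4-note motive the entries are D#5, C#5, B4, each down a 2nd from the previous.
Extending down a 2nd: A4 → G4 → F4.
So cell 6 is F4 Gb4 Bb4 C5.

F4 Gb4 Bb4 C5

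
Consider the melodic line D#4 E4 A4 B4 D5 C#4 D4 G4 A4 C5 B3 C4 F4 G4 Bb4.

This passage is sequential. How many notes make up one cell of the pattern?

Try groups of 5 (3 cells in 15 notes):
D#4 E4 A4 B4 D5 | C#4 D4 G4 A4 C5 | B3 C4 F4 G4 Bb4
Each cell is the previous one down a 2nd — so the unit is 5 notes.

5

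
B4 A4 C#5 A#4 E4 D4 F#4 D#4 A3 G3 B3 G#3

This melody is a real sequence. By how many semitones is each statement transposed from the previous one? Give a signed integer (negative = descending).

Taking 4-note groups, the heads are B4, E4, A3: the pattern moves down a 5th.
B4→E4 is 64 − 71 = -7 semitones.

-7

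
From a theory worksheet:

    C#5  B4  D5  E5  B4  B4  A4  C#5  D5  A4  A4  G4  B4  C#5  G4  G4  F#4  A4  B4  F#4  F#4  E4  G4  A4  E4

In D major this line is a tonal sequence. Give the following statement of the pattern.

E4 D4 F#4 G4 D4

Unit = 5 notes; the statements start on C#5, B4, A4, G4, F#4, moving down a 2nd each time.
So cell 6 is E4 D4 F#4 G4 D4.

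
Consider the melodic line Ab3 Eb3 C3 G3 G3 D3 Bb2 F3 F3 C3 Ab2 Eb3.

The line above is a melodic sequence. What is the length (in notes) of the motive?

4

Try groups of 4 (3 cells in 12 notes):
Ab3 Eb3 C3 G3 | G3 D3 Bb2 F3 | F3 C3 Ab2 Eb3
Each cell is the previous one down a 2nd — so the unit is 4 notes.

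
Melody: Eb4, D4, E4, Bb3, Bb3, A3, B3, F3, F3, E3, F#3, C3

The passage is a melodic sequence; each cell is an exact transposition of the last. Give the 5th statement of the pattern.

G2 F#2 G#2 D2

Taking 4-note groups, the heads are Eb4, Bb3, F3: the pattern moves down a 4th.
Extending down a 4th: C3 → G2.
Statement 5 starts on G2 and keeps the same exact contour: G2 F#2 G#2 D2.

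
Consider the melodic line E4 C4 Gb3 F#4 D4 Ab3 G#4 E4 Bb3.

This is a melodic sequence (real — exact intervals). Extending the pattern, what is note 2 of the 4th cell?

With 3-note cells, note 2 of each statement runs C4, D4, E4.
From E4, up a 2nd gives F#4.

F#4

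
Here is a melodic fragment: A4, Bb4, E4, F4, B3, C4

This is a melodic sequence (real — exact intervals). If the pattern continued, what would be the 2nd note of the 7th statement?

Grouping in 2s, the 2nd note of each cell is Bb4, F4, C4.
Extending down a 4th: G3 → D3 → A2 → E2.

E2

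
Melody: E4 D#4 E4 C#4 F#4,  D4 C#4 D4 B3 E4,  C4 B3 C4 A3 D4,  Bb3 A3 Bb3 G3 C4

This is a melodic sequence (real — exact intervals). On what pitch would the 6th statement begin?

Taking 5-note groups, the heads are E4, D4, C4, Bb3: the pattern moves down a 2nd.
Extending the heads down a 2nd: Ab3 → Gb3.

Gb3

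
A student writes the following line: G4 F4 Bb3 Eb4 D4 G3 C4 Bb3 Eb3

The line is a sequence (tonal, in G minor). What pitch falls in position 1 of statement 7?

Bb2

With 3-note cells, note 1 of each statement runs G4, Eb4, C4.
Each moves down a 3rd. Continuing: A3 → F3 → D3 → Bb2.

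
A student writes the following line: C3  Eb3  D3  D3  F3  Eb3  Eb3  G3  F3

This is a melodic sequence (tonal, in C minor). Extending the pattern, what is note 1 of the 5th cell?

G3

The unit is 3 notes. Position-1 pitches of the 3 shown cells: C3, D3, Eb3.
Each moves up a 2nd. Continuing: F3 → G3.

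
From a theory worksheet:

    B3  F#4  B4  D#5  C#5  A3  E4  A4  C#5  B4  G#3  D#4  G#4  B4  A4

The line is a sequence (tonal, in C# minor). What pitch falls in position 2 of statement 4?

The unit is 5 notes. Position-2 pitches of the 3 shown cells: F#4, E4, D#4.
Each moves down a 2nd; the next is C#4.

C#4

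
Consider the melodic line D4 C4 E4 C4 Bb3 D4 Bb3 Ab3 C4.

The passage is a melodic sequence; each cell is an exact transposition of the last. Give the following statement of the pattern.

Ab3 Gb3 Bb3

The 3-note cells begin on D4, C4, Bb3 — each down a 2nd from the last.
From Ab3 the exact shape gives Ab3 Gb3 Bb3.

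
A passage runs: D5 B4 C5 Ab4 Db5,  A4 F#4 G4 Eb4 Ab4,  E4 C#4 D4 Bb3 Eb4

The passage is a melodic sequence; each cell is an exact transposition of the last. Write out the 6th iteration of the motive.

Unit = 5 notes; the statements start on D5, A4, E4, moving down a 4th each time.
Extending down a 4th: B3 → F#3 → C#3.
So cell 6 is C#3 A#2 B2 G2 C3.

C#3 A#2 B2 G2 C3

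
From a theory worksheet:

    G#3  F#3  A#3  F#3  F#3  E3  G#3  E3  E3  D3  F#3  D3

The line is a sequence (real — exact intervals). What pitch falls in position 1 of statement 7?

With 4-note cells, note 1 of each statement runs G#3, F#3, E3.
Extending down a 2nd: D3 → C3 → Bb2 → Ab2.

Ab2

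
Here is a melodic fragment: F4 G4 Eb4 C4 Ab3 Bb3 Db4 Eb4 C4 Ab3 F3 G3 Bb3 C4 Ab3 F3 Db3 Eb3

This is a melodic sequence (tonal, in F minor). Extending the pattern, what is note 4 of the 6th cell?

The unit is 6 notes. Position-4 pitches of the 3 shown cells: C4, Ab3, F3.
Each moves down a 3rd. Continuing: Db3 → Bb2 → G2.

G2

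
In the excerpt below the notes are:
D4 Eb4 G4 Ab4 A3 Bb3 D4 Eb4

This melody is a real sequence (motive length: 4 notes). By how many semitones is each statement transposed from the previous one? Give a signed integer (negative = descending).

-5

Taking 4-note groups, the heads are D4, A3: the pattern moves down a 4th.
D4 to A3 spans -5 semitones.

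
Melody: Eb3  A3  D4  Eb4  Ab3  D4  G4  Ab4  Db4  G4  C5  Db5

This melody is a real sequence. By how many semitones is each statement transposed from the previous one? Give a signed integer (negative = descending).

With a 4-note motive the entries are Eb3, Ab3, Db4, each up a 4th from the previous.
Eb3 to Ab3 spans +5 semitones.

5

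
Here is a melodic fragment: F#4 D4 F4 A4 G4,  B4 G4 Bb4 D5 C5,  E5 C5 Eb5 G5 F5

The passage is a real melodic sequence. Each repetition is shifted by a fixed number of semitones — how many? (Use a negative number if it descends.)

5

With a 5-note motive the entries are F#4, B4, E5, each up a 4th from the previous.
Counting half-steps from F#4 to B4: 5.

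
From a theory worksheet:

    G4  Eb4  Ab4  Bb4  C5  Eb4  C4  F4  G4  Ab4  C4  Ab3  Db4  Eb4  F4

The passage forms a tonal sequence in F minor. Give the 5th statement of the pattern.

F3 Db3 G3 Ab3 Bb3

Taking 5-note groups, the heads are G4, Eb4, C4: the pattern moves down a 3rd.
Carrying on: Ab3 → F3.
So cell 5 is F3 Db3 G3 Ab3 Bb3.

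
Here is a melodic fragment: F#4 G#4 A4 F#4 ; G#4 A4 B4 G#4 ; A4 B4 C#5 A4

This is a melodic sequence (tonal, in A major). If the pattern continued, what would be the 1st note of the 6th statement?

D5

The unit is 4 notes. Position-1 pitches of the 3 shown cells: F#4, G#4, A4.
Each moves up a 2nd. Continuing: B4 → C#5 → D5.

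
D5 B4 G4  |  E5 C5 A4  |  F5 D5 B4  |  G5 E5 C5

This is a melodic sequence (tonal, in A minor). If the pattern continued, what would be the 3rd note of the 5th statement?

With 3-note cells, note 3 of each statement runs G4, A4, B4, C5.
Each moves up a 2nd; the next is D5.

D5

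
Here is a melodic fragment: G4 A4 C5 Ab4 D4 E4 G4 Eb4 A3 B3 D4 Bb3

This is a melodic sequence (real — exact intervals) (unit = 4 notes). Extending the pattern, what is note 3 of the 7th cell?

With 4-note cells, note 3 of each statement runs C5, G4, D4.
Carrying that down a 4th forward: A3 → E3 → B2 → F#2.

F#2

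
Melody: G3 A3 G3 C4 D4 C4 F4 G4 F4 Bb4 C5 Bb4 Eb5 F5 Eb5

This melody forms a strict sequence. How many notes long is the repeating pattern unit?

3

There are 15 notes; a 3-note unit gives 5 cells:
G3 A3 G3 | C4 D4 C4 | F4 G4 F4 | Bb4 C5 Bb4 | Eb5 F5 Eb5
Each cell is the previous one up a 4th — so the unit is 3 notes.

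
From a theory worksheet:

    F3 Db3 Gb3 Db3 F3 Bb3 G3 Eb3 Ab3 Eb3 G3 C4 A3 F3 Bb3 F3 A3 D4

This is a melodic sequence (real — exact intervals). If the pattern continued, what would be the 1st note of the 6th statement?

D#4

With 6-note cells, note 1 of each statement runs F3, G3, A3.
Each moves up a 2nd. Continuing: B3 → C#4 → D#4.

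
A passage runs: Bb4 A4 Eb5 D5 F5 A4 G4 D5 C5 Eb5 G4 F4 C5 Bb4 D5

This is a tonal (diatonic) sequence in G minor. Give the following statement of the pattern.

With a 5-note motive the entries are Bb4, A4, G4, each down a 2nd from the previous.
Statement 4 starts on F4 and keeps the same diatonic contour: F4 Eb4 Bb4 A4 C5.

F4 Eb4 Bb4 A4 C5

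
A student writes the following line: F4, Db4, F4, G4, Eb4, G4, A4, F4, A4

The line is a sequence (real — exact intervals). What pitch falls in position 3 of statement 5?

With 3-note cells, note 3 of each statement runs F4, G4, A4.
Extending up a 2nd: B4 → C#5.

C#5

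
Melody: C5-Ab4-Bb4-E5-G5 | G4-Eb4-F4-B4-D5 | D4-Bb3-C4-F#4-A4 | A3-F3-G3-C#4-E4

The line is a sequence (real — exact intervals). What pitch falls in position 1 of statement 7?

F#2

Grouping in 5s, the 1st note of each cell is C5, G4, D4, A3.
Extending down a 4th: E3 → B2 → F#2.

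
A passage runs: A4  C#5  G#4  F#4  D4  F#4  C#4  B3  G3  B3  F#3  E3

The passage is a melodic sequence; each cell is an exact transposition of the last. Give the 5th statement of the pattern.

With a 4-note motive the entries are A4, D4, G3, each down a 5th from the previous.
Continuing the starts: C3 → F2.
Statement 5 starts on F2 and keeps the same exact contour: F2 A2 E2 D2.

F2 A2 E2 D2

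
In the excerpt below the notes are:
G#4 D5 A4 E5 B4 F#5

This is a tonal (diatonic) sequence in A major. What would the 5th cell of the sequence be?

Unit = 2 notes; the statements start on G#4, A4, B4, moving up a 2nd each time.
Extending up a 2nd: C#5 → D5.
Statement 5 starts on D5 and keeps the same diatonic contour: D5 A5.

D5 A5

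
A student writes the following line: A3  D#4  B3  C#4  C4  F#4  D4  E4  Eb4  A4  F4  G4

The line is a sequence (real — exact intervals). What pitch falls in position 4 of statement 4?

Grouping in 4s, the 4th note of each cell is C#4, E4, G4.
Each moves up a 3rd; the next is Bb4.

Bb4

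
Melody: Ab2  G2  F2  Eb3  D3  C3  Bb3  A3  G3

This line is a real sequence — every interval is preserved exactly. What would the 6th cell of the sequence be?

G5 F#5 E5

Taking 3-note groups, the heads are Ab2, Eb3, Bb3: the pattern moves up a 5th.
Carrying on: F4 → C5 → G5.
From G5 the exact shape gives G5 F#5 E5.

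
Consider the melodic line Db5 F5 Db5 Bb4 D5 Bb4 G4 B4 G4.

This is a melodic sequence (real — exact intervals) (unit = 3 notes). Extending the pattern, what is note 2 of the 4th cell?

With 3-note cells, note 2 of each statement runs F5, D5, B4.
Each moves down a 3rd; the next is G#4.

G#4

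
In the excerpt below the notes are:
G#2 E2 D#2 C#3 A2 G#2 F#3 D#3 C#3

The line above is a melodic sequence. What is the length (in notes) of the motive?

3

9 notes total. Splitting into 3 groups of 3:
G#2 E2 D#2 | C#3 A2 G#2 | F#3 D#3 C#3
That's a consistent up a 4th shift per cell, and no other grouping gives one.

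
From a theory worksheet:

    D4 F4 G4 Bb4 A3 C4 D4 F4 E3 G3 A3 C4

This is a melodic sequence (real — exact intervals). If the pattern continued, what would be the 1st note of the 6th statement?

C#2

Grouping in 4s, the 1st note of each cell is D4, A3, E3.
Extending down a 4th: B2 → F#2 → C#2.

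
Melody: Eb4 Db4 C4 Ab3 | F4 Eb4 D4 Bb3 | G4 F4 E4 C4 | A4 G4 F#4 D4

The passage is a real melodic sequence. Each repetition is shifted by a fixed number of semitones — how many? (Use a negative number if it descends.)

2

Unit = 4 notes; the statements start on Eb4, F4, G4, A4, moving up a 2nd each time.
Eb4 to F4 spans +2 semitones.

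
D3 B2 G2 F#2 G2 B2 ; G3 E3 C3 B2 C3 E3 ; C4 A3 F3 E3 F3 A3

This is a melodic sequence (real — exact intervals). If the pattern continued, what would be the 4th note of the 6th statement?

G4

Grouping in 6s, the 4th note of each cell is F#2, B2, E3.
Carrying that up a 4th forward: A3 → D4 → G4.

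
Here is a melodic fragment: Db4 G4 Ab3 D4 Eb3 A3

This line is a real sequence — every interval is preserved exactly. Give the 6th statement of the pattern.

C2 F#2

The 2-note cells begin on Db4, Ab3, Eb3 — each down a 4th from the last.
Continuing the starts: Bb2 → F2 → C2.
From C2 the exact shape gives C2 F#2.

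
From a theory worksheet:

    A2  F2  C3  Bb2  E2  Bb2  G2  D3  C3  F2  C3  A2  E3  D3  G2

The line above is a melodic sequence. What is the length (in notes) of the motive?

Try groups of 5 (3 cells in 15 notes):
A2 F2 C3 Bb2 E2 | Bb2 G2 D3 C3 F2 | C3 A2 E3 D3 G2
Every group is a transposition up a 2nd of the one before; no shorter unit works.

5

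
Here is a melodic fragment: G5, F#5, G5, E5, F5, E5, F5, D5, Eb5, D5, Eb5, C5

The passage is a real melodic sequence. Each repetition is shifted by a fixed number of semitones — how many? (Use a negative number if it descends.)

-2

The 4-note cells begin on G5, F5, Eb5 — each down a 2nd from the last.
G5 to F5 spans -2 semitones.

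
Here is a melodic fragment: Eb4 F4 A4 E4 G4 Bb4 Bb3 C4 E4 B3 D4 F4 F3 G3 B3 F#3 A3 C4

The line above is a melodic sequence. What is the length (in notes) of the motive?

6

There are 18 notes; a 6-note unit gives 3 cells:
Eb4 F4 A4 E4 G4 Bb4 | Bb3 C4 E4 B3 D4 F4 | F3 G3 B3 F#3 A3 C4
Every group is a transposition down a 4th of the one before; no shorter unit works.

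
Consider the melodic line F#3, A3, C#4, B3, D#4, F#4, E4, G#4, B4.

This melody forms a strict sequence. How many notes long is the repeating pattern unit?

3

Try groups of 3 (3 cells in 9 notes):
F#3 A3 C#4 | B3 D#4 F#4 | E4 G#4 B4
That's a consistent up a 4th shift per cell, and no other grouping gives one.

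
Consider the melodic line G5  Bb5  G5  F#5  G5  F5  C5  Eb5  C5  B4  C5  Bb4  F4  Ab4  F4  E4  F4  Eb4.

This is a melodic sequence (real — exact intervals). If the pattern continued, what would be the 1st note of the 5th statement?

Eb3

The unit is 6 notes. Position-1 pitches of the 3 shown cells: G5, C5, F4.
Carrying that down a 5th forward: Bb3 → Eb3.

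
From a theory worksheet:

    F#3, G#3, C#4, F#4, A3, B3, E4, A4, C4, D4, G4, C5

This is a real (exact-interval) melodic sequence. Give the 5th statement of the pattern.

With a 4-note motive the entries are F#3, A3, C4, each up a 3rd from the previous.
Extending up a 3rd: Eb4 → Gb4.
From Gb4 the exact shape gives Gb4 Ab4 Db5 Gb5.

Gb4 Ab4 Db5 Gb5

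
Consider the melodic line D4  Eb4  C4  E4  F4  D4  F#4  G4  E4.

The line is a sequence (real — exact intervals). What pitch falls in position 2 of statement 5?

B4

With 3-note cells, note 2 of each statement runs Eb4, F4, G4.
Carrying that up a 2nd forward: A4 → B4.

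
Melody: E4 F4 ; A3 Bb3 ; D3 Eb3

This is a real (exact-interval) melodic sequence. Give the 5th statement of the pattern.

C2 Db2

Taking 2-note groups, the heads are E4, A3, D3: the pattern moves down a 5th.
Extending down a 5th: G2 → C2.
Statement 5 starts on C2 and keeps the same exact contour: C2 Db2.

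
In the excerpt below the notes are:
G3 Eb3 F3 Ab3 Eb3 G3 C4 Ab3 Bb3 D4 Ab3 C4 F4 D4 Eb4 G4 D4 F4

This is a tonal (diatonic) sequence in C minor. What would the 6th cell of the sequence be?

Taking 6-note groups, the heads are G3, C4, F4: the pattern moves up a 4th.
Continuing the starts: Bb4 → Eb5 → Ab5.
So cell 6 is Ab5 F5 G5 Bb5 F5 Ab5.

Ab5 F5 G5 Bb5 F5 Ab5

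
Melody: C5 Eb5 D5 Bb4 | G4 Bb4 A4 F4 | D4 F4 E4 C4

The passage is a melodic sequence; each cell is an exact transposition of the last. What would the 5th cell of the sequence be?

E3 G3 F#3 D3

The 4-note cells begin on C5, G4, D4 — each down a 4th from the last.
Continuing the starts: A3 → E3.
Statement 5 starts on E3 and keeps the same exact contour: E3 G3 F#3 D3.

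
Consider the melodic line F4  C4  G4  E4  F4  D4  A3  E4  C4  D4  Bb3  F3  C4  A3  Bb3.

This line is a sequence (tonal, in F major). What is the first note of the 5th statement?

Taking 5-note groups, the heads are F4, D4, Bb3: the pattern moves down a 3rd.
Extending the heads down a 3rd: G3 → E3.

E3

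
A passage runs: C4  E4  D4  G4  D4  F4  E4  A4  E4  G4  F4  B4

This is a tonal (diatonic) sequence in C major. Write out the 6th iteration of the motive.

A4 C5 B4 E5

Taking 4-note groups, the heads are C4, D4, E4: the pattern moves up a 2nd.
Carrying on: F4 → G4 → A4.
So cell 6 is A4 C5 B4 E5.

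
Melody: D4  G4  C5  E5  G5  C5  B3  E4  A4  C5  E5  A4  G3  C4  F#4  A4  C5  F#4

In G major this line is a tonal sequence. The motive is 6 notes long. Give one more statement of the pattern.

E3 A3 D4 F#4 A4 D4

Taking 6-note groups, the heads are D4, B3, G3: the pattern moves down a 3rd.
So cell 4 is E3 A3 D4 F#4 A4 D4.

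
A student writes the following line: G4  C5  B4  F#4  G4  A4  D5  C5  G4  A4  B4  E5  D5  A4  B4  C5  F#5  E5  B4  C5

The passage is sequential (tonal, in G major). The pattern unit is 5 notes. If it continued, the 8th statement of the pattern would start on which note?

The 5-note cells begin on G4, A4, B4, C5 — each up a 2nd from the last.
Continuing: D5 → E5 → F#5 → G5. Statement 8 starts on G5.

G5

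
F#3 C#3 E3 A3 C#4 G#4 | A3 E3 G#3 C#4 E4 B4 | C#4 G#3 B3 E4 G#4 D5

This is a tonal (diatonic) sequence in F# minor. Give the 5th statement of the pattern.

Unit = 6 notes; the statements start on F#3, A3, C#4, moving up a 3rd each time.
Carrying on: E4 → G#4.
So cell 5 is G#4 D4 F#4 B4 D5 A5.

G#4 D4 F#4 B4 D5 A5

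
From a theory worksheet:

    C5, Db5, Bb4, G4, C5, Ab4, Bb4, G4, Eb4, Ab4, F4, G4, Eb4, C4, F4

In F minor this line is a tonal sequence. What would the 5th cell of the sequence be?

Bb3 C4 Ab3 F3 Bb3

The 5-note cells begin on C5, Ab4, F4 — each down a 3rd from the last.
Extending down a 3rd: Db4 → Bb3.
So cell 5 is Bb3 C4 Ab3 F3 Bb3.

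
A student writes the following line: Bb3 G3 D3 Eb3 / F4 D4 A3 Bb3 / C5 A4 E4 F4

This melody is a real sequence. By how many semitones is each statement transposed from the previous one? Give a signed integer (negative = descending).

Taking 4-note groups, the heads are Bb3, F4, C5: the pattern moves up a 5th.
Bb3 to F4 spans +7 semitones.

7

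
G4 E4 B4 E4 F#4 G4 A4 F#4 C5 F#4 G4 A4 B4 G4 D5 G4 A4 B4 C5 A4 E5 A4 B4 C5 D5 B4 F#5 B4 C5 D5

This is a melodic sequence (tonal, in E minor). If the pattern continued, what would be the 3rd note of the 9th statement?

C6

The unit is 6 notes. Position-3 pitches of the 5 shown cells: B4, C5, D5, E5, F#5.
Each moves up a 2nd. Continuing: G5 → A5 → B5 → C6.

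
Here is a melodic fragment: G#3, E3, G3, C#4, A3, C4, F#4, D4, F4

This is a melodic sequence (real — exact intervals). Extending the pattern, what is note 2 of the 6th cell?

With 3-note cells, note 2 of each statement runs E3, A3, D4.
Each moves up a 4th. Continuing: G4 → C5 → F5.

F5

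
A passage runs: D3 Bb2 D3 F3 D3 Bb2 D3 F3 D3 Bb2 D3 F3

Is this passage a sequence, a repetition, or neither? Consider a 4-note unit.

Each 4-note cell is identical (D3 Bb2 D3 F3), restated at the same pitch.

repetition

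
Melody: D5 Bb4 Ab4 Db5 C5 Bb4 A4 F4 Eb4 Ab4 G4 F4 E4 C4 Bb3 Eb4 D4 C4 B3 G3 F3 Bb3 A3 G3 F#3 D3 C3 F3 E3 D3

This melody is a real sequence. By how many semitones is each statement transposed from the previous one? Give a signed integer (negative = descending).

-5

With a 6-note motive the entries are D5, A4, E4, B3, F#3, each down a 4th from the previous.
D5→A4 is 69 − 74 = -5 semitones.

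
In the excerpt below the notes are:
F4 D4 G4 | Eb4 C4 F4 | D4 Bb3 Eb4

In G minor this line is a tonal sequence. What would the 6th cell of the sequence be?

Taking 3-note groups, the heads are F4, Eb4, D4: the pattern moves down a 2nd.
Carrying on: C4 → Bb3 → A3.
From A3 the diatonic shape gives A3 F3 Bb3.

A3 F3 Bb3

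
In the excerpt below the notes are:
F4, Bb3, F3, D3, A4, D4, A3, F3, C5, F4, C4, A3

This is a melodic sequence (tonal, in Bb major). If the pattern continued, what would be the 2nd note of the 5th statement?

With 4-note cells, note 2 of each statement runs Bb3, D4, F4.
Extending up a 3rd: A4 → C5.

C5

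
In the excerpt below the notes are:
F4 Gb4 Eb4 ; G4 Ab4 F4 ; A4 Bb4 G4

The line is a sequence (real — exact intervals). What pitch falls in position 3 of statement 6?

Grouping in 3s, the 3rd note of each cell is Eb4, F4, G4.
Each moves up a 2nd. Continuing: A4 → B4 → C#5.

C#5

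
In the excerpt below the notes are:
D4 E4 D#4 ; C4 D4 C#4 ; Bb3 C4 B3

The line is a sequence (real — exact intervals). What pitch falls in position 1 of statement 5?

With 3-note cells, note 1 of each statement runs D4, C4, Bb3.
Carrying that down a 2nd forward: Ab3 → Gb3.

Gb3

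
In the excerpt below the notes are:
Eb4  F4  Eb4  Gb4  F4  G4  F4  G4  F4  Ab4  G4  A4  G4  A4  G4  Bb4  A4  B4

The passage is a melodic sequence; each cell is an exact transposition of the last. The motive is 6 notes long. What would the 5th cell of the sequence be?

Taking 6-note groups, the heads are Eb4, F4, G4: the pattern moves up a 2nd.
Extending up a 2nd: A4 → B4.
From B4 the exact shape gives B4 C#5 B4 D5 C#5 D#5.

B4 C#5 B4 D5 C#5 D#5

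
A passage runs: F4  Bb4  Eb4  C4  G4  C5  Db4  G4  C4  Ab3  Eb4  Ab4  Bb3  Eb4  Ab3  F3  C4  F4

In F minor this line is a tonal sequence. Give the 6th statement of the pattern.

C3 F3 Bb2 G2 Db3 G3

The 6-note cells begin on F4, Db4, Bb3 — each down a 3rd from the last.
Continuing the starts: G3 → Eb3 → C3.
From C3 the diatonic shape gives C3 F3 Bb2 G2 Db3 G3.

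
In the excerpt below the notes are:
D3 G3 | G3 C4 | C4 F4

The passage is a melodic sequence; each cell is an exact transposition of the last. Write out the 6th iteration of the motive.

The 2-note cells begin on D3, G3, C4 — each up a 4th from the last.
Continuing the starts: F4 → Bb4 → Eb5.
Statement 6 starts on Eb5 and keeps the same exact contour: Eb5 Ab5.

Eb5 Ab5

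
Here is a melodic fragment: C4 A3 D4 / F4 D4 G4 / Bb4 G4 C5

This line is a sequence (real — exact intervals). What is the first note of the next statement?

The 3-note cells begin on C4, F4, Bb4 — each up a 4th from the last.
One more step up a 4th gives Eb5.

Eb5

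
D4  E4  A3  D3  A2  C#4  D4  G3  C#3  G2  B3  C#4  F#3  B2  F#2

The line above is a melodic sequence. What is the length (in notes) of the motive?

5

Try groups of 5 (3 cells in 15 notes):
D4 E4 A3 D3 A2 | C#4 D4 G3 C#3 G2 | B3 C#4 F#3 B2 F#2
Every group is a transposition down a 2nd of the one before; no shorter unit works.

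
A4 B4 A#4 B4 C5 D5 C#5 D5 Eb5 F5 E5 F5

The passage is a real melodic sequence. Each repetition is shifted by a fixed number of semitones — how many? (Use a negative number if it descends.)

With a 4-note motive the entries are A4, C5, Eb5, each up a 3rd from the previous.
Counting half-steps from A4 to C5: 3.

3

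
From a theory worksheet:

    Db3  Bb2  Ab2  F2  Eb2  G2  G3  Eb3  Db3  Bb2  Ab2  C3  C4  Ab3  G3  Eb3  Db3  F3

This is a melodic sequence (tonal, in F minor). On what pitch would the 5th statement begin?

Bb4

Unit = 6 notes; the statements start on Db3, G3, C4, moving up a 4th each time.
Extending the heads up a 4th: F4 → Bb4.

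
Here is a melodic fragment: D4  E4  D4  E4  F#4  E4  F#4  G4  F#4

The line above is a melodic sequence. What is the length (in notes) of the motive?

Try groups of 3 (3 cells in 9 notes):
D4 E4 D4 | E4 F#4 E4 | F#4 G4 F#4
That's a consistent up a 2nd shift per cell, and no other grouping gives one.

3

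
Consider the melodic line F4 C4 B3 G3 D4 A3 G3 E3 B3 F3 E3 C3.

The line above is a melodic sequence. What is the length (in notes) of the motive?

Try groups of 4 (3 cells in 12 notes):
F4 C4 B3 G3 | D4 A3 G3 E3 | B3 F3 E3 C3
Every group is a transposition down a 3rd of the one before; no shorter unit works.

4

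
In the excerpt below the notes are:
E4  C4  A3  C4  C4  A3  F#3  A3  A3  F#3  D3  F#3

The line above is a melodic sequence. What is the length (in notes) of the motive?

Try groups of 4 (3 cells in 12 notes):
E4 C4 A3 C4 | C4 A3 F#3 A3 | A3 F#3 D3 F#3
Every group is a transposition down a 3rd of the one before; no shorter unit works.

4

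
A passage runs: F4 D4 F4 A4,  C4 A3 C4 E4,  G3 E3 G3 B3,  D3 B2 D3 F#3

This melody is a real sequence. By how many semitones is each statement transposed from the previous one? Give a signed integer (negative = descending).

The 4-note cells begin on F4, C4, G3, D3 — each down a 4th from the last.
F4→C4 is 60 − 65 = -5 semitones.

-5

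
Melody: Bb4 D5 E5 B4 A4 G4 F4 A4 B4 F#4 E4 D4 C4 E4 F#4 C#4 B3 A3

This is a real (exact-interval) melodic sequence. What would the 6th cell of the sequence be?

A2 C#3 D#3 A#2 G#2 F#2

Taking 6-note groups, the heads are Bb4, F4, C4: the pattern moves down a 4th.
Extending down a 4th: G3 → D3 → A2.
From A2 the exact shape gives A2 C#3 D#3 A#2 G#2 F#2.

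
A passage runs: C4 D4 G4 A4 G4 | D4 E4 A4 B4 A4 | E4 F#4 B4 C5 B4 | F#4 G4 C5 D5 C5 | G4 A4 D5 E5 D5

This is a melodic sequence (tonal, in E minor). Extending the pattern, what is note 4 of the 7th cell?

G5

With 5-note cells, note 4 of each statement runs A4, B4, C5, D5, E5.
Each moves up a 2nd. Continuing: F#5 → G5.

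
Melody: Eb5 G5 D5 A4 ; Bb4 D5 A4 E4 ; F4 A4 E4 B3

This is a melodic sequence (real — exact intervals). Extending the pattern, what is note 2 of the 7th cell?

With 4-note cells, note 2 of each statement runs G5, D5, A4.
Extending down a 4th: E4 → B3 → F#3 → C#3.

C#3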